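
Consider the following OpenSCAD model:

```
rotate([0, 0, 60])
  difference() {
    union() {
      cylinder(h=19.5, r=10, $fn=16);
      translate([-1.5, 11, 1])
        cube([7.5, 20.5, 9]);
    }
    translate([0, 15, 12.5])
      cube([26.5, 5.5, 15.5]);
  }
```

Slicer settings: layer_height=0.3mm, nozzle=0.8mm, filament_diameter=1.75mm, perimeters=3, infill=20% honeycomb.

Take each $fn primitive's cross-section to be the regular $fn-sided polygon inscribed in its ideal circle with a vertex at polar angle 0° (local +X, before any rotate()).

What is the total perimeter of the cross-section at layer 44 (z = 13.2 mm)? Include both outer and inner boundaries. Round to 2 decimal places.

62.43 mm

At z = 13.2 mm: the cylinder: section is a regular 16-gon, circumradius r=10 (perimeter = 2·16·10.000·sin(180°/16) = 62.43 mm); the cube at (-1.5, 11) does not reach this height (z outside [1, 10]); Merging all regions: only the r=10 cylinder is present, so the union is just that shape — boundary = 62.43 mm; the cube at (0, 15) is present — its section is the full 26.5×5.5 rectangle (perimeter 64.00 mm); Subtracting the remaining from the first: starting from the result so far, the 26.5×5.5 cube at (0, 15) misses the remaining region (no effect) — boundary = 62.43 mm; (whole slice rotated 60° about Z — lengths, areas and connectivity unchanged). Overall, the cross-section is a single solid region. Total boundary length (outer) = 62.43 mm.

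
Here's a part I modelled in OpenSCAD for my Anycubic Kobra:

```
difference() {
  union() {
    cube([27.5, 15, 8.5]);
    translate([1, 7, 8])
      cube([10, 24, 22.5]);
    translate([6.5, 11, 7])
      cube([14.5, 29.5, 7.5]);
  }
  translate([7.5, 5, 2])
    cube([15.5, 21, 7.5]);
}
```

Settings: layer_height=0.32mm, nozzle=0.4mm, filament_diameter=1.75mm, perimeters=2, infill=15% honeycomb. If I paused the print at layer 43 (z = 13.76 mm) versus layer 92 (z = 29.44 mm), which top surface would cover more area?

Layer 43 (z = 13.76): the cube is absent (z outside [0, 8.5]); the cube at (1, 7) (footprint 10×24) is included at this height (area 240.00 mm²); the 14.5×29.5 cube at (6.5, 11) contributes its full rectangle (area 427.75 mm²); Combining (union): the regions partially overlap — summed areas 667.75 mm² minus the doubly-counted overlap 90.00 mm² gives 577.75 mm² — area = 577.75 mm²; the cube at (7.5, 5) is absent (z outside [2, 9.5]); Taking the first minus the rest: none of the subtracted shapes is present at this height, so the result so far is unchanged — area = 577.75 mm². So its area = 577.75 mm². Layer 92 (z = 29.44): the cube is not intersected at this z (z outside [0, 8.5]); the cube at (1, 7) is present — its section is the full 10×24 rectangle (area 240.00 mm²); the cube at (6.5, 11) is absent (z outside [7, 14.5]); Combining (union): only the 10×24 cube at (1, 7) is present, so the union is just that shape — area = 240.00 mm²; the cube at (7.5, 5) is not intersected at this z (z outside [2, 9.5]); After the difference (first − rest): none of the subtracted shapes is present at this height, so the result so far is unchanged — area = 240.00 mm². So its area = 240.00 mm². Layer 43 is larger (577.75 vs 240.00 mm²).

layer 43 (z = 13.76 mm)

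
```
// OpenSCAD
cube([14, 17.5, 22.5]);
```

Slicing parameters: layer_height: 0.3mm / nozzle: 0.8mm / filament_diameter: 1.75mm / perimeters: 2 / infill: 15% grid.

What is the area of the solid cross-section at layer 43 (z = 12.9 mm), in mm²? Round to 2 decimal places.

245.00 mm²

At z = 12.9 mm: the cube (footprint 14×17.5) is included at this height (area 245.00 mm²). Overall, the cross-section is a single solid region. Net area = 245.00 mm².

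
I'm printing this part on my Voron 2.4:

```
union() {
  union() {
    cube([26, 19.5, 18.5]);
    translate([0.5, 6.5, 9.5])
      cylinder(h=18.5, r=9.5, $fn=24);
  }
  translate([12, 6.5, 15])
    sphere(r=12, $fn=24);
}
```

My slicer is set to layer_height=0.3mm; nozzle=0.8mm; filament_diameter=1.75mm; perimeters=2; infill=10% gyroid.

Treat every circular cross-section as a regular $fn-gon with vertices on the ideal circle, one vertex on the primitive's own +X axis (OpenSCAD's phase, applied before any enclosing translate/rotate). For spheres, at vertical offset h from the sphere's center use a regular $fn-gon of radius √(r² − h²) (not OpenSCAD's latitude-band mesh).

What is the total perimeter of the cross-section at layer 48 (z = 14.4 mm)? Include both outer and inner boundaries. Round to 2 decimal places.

At z = 14.4 mm: the cube is present — its section is the full 26×19.5 rectangle (perimeter 91.00 mm); the cylinder at (0.5, 6.5): section is a regular 24-gon, circumradius r=9.5 (perimeter = 2·24·9.500·sin(180°/24) = 59.52 mm); Combining (union): the regions partially overlap (shared area 134.18 mm²), so the edge portions inside another operand are dropped and the merged outline is re-measured after clipping — boundary = 104.65 mm; the r=12 sphere at (12, 6.5) contributes a regular 24-gon of circumradius √(12²−0.6²) = 11.985 (perimeter = 2·24·11.985·sin(180°/24) = 75.09 mm); Taking the union: the regions partially overlap (shared area 376.88 mm²), so the edge portions inside another operand are dropped and the merged outline is re-measured after clipping — boundary = 106.62 mm. Overall, the cross-section is a single solid region. Total boundary length (outer) = 106.62 mm.

106.62 mm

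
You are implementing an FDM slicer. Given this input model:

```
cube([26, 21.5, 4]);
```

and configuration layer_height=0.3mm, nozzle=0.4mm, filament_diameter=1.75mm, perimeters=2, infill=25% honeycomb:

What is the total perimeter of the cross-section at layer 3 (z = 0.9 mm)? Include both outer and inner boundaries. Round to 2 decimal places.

95.00 mm

At z = 0.9 mm: the 26×21.5 cube contributes its full rectangle (perimeter 95.00 mm). Overall, the cross-section is a single solid region. Total boundary length (outer) = 95.00 mm.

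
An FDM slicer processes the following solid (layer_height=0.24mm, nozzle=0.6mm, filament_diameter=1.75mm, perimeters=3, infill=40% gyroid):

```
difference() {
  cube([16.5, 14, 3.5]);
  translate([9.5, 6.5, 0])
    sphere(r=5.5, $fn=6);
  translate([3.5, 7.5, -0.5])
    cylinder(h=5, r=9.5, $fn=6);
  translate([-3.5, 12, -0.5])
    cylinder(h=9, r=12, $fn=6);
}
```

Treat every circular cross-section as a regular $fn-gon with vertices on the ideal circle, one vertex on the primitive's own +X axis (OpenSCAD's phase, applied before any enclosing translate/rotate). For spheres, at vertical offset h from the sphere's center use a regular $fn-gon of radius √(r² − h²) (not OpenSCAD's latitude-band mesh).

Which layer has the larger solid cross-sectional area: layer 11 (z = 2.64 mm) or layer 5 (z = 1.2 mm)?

layer 11 (z = 2.64 mm)

Layer 11 (z = 2.64): the cube is present — its section is the full 16.5×14 rectangle (area 231.00 mm²); the r=5.5 sphere at (9.5, 6.5) contributes a regular 6-gon of circumradius √(5.5²−2.64²) = 4.825 (area = (6/2)·4.825²·sin(360°/6) = 60.48 mm²); the r=9.5 cylinder at (3.5, 7.5) gives a regular 6-gon of circumradius 9.5 (constant along its height) (area = (6/2)·9.500²·sin(360°/6) = 234.48 mm²); the cylinder at (-3.5, 12): section is a regular 6-gon, circumradius r=12 (area = (6/2)·12.000²·sin(360°/6) = 374.12 mm²); Subtracting the remaining from the first: starting from the 16.5×14 cube (231.00 mm²), the r=5.5 sphere at (9.5, 6.5) lies wholly inside it (removes its full 60.48 mm² and its 28.95 mm outline becomes a hole wall); the r=9.5 cylinder at (3.5, 7.5) partially overlaps it — only the 104.73 mm² overlap (of its 234.48 mm²) is removed, clipping the outline; the r=12 cylinder at (-3.5, 12) misses the remaining region (no effect) — area = 65.78 mm². So its area = 65.78 mm². Layer 5 (z = 1.2): the cube (footprint 16.5×14) is included at this height (area 231.00 mm²); the r=5.5 sphere at (9.5, 6.5) contributes a regular 6-gon of circumradius √(5.5²−1.2²) = 5.367 (area = (6/2)·5.367²·sin(360°/6) = 74.85 mm²); the r=9.5 cylinder at (3.5, 7.5) contributes a regular 6-gon of circumradius 9.5 (area = (6/2)·9.500²·sin(360°/6) = 234.48 mm²); the r=12 cylinder at (-3.5, 12) contributes a regular 6-gon of circumradius 12 (area = (6/2)·12.000²·sin(360°/6) = 374.12 mm²); After the difference (first − rest): starting from the 16.5×14 cube (231.00 mm²), the r=5.5 sphere at (9.5, 6.5) lies wholly inside it (removes its full 74.85 mm² and its 32.20 mm outline becomes a hole wall); the r=9.5 cylinder at (3.5, 7.5) partially overlaps it — only the 96.65 mm² overlap (of its 234.48 mm²) is removed, clipping the outline; the r=12 cylinder at (-3.5, 12) misses the remaining region (no effect) — area = 59.50 mm². So its area = 59.50 mm². Layer 11 is larger (65.78 vs 59.50 mm²).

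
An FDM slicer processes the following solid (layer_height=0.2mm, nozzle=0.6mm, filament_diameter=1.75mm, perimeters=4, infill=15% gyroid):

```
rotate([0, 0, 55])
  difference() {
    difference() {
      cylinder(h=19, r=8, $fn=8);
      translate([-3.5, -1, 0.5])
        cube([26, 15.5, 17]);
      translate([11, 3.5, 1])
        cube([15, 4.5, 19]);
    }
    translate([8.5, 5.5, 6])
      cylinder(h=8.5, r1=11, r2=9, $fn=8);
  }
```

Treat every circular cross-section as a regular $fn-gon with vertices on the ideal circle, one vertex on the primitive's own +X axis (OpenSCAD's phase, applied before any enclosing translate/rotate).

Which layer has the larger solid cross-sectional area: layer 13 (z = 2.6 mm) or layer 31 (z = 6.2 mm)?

layer 13 (z = 2.6 mm)

Layer 13 (z = 2.6): the r=8 cylinder contributes a regular 8-gon of circumradius 8 (area = (8/2)·8.000²·sin(360°/8) = 181.02 mm²); the 26×15.5 cube at (-3.5, -1) contributes its full rectangle (area 403.00 mm²); the cube at (11, 3.5) (footprint 15×4.5) is included at this height (area 67.50 mm²); Subtracting the remaining from the first: starting from the r=8 cylinder (181.02 mm²), the 26×15.5 cube at (-3.5, -1) partially overlaps it — only the 82.01 mm² overlap (of its 403.00 mm²) is removed, clipping the outline; the 15×4.5 cube at (11, 3.5) misses the remaining region (no effect) — area = 99.01 mm²; the cone at (8.5, 5.5) does not reach this height (z outside [6, 14.5]); Taking the first minus the rest: none of the subtracted shapes is present at this height, so the result so far is unchanged — area = 99.01 mm²; (rotated 55° about Z; rotation is an isometry so areas/perimeters/island counts are preserved). So its area = 99.01 mm². Layer 31 (z = 6.2): the r=8 cylinder gives a regular 8-gon of circumradius 8 (constant along its height) (area = (8/2)·8.000²·sin(360°/8) = 181.02 mm²); the cube at (-3.5, -1) is present — its section is the full 26×15.5 rectangle (area 403.00 mm²); the cube at (11, 3.5) (footprint 15×4.5) is included at this height (area 67.50 mm²); Taking the first minus the rest: starting from the r=8 cylinder (181.02 mm²), the 26×15.5 cube at (-3.5, -1) partially overlaps it — only the 82.01 mm² overlap (of its 403.00 mm²) is removed, clipping the outline; the 15×4.5 cube at (11, 3.5) misses the remaining region (no effect) — area = 99.01 mm²; the cone at (8.5, 5.5) (r1=11→r2=9) has section circumradius 10.953 here — a regular 8-gon (area = (8/2)·10.953²·sin(360°/8) = 339.32 mm²); Taking the first minus the rest: starting from that combined region (99.01 mm²), the cone at (8.5, 5.5) partially overlaps it — only the 15.55 mm² overlap (of its 339.32 mm²) is removed, clipping the outline — area = 83.46 mm²; (rotated 55° about Z; rotation is an isometry so areas/perimeters/island counts are preserved). So its area = 83.46 mm². Layer 13 is larger (99.01 vs 83.46 mm²).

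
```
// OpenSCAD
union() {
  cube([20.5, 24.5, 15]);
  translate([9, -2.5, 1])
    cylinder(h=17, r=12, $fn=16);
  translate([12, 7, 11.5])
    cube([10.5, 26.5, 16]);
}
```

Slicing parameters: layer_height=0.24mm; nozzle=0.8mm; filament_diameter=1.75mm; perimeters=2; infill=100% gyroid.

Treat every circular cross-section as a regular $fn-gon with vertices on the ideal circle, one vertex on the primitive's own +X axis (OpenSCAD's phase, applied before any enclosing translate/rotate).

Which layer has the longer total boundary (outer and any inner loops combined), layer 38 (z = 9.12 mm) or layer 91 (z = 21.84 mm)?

Layer 38 (z = 9.12): the 20.5×24.5 cube contributes its full rectangle (perimeter 90.00 mm); the r=12 cylinder at (9, -2.5) contributes a regular 16-gon of circumradius 12 (perimeter = 2·16·12.000·sin(180°/16) = 74.91 mm); the cube at (12, 7) is not intersected at this z (z outside [11.5, 27.5]); Merging all regions: the regions partially overlap (shared area 153.61 mm²), so the edge portions inside another operand are dropped and the merged outline is re-measured after clipping — boundary = 112.73 mm. So its perimeter = 112.73 mm. Layer 91 (z = 21.84): the cube is absent (z outside [0, 15]); the cylinder at (9, -2.5) is not intersected at this z (z outside [1, 18]); the 10.5×26.5 cube at (12, 7) contributes its full rectangle (perimeter 74.00 mm); Taking the union: only the 10.5×26.5 cube at (12, 7) is present, so the union is just that shape — boundary = 74.00 mm. So its perimeter = 74.00 mm. Layer 38 is larger (112.73 vs 74.00 mm).

layer 38 (z = 9.12 mm)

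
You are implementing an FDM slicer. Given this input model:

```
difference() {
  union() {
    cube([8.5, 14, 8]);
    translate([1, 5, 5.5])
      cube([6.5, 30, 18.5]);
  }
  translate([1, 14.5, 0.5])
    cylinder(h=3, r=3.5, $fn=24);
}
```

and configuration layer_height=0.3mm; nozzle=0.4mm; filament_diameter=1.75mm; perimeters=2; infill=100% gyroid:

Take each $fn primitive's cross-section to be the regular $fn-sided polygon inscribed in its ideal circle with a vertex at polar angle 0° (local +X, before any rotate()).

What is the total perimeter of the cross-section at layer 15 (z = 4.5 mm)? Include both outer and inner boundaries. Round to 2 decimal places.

45.00 mm

At z = 4.5 mm: the cube is present — its section is the full 8.5×14 rectangle (perimeter 45.00 mm); the cube at (1, 5) is not intersected at this z (z outside [5.5, 24]); Taking the union: only the 8.5×14 cube is present, so the union is just that shape — boundary = 45.00 mm; the cylinder at (1, 14.5) is absent (z outside [0.5, 3.5]); After the difference (first − rest): none of the subtracted shapes is present at this height, so that combined region is unchanged — boundary = 45.00 mm. Overall, the cross-section is a single solid region. Total boundary length (outer) = 45.00 mm.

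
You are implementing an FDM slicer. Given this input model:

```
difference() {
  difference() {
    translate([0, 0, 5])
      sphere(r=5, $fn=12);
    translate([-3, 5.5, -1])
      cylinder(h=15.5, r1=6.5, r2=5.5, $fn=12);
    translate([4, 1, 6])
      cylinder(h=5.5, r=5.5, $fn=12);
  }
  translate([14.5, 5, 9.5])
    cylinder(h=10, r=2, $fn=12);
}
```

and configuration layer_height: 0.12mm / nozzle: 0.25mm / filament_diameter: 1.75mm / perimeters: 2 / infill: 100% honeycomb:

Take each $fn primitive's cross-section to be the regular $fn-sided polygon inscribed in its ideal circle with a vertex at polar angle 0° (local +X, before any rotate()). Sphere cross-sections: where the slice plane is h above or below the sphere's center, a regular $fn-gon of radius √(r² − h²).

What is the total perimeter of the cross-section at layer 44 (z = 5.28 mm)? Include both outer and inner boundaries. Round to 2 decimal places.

At z = 5.28 mm: the r=5 sphere contributes a regular 12-gon of circumradius √(5²−0.28²) = 4.992 (perimeter = 2·12·4.992·sin(180°/12) = 31.01 mm); the cone at (-3, 5.5) (r1=6.5→r2=5.5) has section circumradius 6.095 here — a regular 12-gon (perimeter = 2·12·6.095·sin(180°/12) = 37.86 mm); the cylinder at (4, 1) does not reach this height (z outside [6, 11.5]); Taking the first minus the rest: starting from the r=5 sphere, the cone at (-3, 5.5) partially overlaps it — only the 28.05 mm² overlap (of its 111.44 mm²) is removed, clipping the outline — boundary = 30.35 mm; the cylinder at (14.5, 5) does not reach this height (z outside [9.5, 19.5]); Taking the first minus the rest: none of the subtracted shapes is present at this height, so the result so far is unchanged — boundary = 30.35 mm. Overall, the cross-section is a single solid region. Total boundary length (outer) = 30.35 mm.

30.35 mm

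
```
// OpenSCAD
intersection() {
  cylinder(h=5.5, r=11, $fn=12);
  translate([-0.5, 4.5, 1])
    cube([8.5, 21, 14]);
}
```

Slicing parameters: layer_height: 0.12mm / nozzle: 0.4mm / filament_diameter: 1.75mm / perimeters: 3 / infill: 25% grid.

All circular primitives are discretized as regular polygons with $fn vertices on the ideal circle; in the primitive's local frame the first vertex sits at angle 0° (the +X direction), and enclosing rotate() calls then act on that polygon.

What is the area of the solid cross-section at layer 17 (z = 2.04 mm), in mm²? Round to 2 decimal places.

At z = 2.04 mm: the r=11 cylinder contributes a regular 12-gon of circumradius 11 (area = (12/2)·11.000²·sin(360°/12) = 363.00 mm²); the cube at (-0.5, 4.5) is present — its section is the full 8.5×21 rectangle (area 178.50 mm²); Keeping only the common overlap: the 8.5×21 cube at (-0.5, 4.5) partially overlaps the r=11 cylinder; clipping to the common part keeps 44.35 mm² — area = 44.35 mm². Overall, the cross-section is a single solid region. Net area = 44.35 mm².

44.35 mm²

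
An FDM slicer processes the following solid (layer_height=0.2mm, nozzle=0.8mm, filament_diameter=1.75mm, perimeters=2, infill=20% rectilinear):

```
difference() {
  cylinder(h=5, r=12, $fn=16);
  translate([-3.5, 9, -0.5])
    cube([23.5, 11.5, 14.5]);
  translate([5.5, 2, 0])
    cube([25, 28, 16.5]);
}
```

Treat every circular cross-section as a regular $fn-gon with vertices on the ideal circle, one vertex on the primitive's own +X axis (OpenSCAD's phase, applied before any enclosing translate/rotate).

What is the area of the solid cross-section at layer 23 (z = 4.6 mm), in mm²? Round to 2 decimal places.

At z = 4.6 mm: the r=12 cylinder contributes a regular 16-gon of circumradius 12 (area = (16/2)·12.000²·sin(360°/16) = 440.85 mm²); the 23.5×11.5 cube at (-3.5, 9) contributes its full rectangle (area 270.25 mm²); the cube at (5.5, 2) (footprint 25×28) is included at this height (area 700.00 mm²); Taking the first minus the rest: starting from the r=12 cylinder (440.85 mm²), the 23.5×11.5 cube at (-3.5, 9) partially overlaps it — only the 24.22 mm² overlap (of its 270.25 mm²) is removed, clipping the outline; the 25×28 cube at (5.5, 2) partially overlaps it — only the 33.17 mm² overlap (of its 700.00 mm²) is removed, clipping the outline — area = 383.46 mm². Overall, the cross-section is a single solid region. Net area = 383.46 mm².

383.46 mm²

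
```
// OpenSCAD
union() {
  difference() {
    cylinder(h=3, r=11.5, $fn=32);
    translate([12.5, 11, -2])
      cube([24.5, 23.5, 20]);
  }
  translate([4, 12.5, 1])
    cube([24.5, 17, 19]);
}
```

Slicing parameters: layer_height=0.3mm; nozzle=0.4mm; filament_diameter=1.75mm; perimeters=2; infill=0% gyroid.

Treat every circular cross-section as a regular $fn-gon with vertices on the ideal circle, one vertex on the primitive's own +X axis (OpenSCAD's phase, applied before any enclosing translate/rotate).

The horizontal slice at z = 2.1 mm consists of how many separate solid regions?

At z = 2.1 mm: the r=11.5 cylinder contributes a regular 32-gon of circumradius 11.5; the cube at (12.5, 11) (footprint 24.5×23.5) is included at this height; After the difference (first − rest): starting from the r=11.5 cylinder, the 24.5×23.5 cube at (12.5, 11) misses the remaining region (no effect) — 1 connected region; the cube at (4, 12.5) (footprint 24.5×17) is included at this height; Combining (union): the 2 present regions are separate (no shared area or edge), so areas and boundary lengths simply add and each stays a separate island — 2 connected regions. The result has 2 disconnected regions.

2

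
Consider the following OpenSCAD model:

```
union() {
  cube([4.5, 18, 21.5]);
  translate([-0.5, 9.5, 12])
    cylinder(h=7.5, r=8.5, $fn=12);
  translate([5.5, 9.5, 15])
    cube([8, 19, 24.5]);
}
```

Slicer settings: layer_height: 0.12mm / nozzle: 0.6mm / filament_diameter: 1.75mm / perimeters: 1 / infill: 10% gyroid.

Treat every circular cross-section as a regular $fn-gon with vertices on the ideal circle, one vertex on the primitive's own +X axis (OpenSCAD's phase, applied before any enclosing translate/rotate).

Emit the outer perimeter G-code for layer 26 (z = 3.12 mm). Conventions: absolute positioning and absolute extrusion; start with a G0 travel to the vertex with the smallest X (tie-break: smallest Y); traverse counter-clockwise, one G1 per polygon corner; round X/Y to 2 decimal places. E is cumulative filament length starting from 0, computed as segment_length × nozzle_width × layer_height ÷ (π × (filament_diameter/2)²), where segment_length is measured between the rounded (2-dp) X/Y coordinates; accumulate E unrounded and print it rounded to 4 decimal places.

At z = 3.12 mm: the 4.5×18 cube contributes its full rectangle; the cylinder at (-0.5, 9.5) does not reach this height (z outside [12, 19.5]); the cube at (5.5, 9.5) is not intersected at this z (z outside [15, 39.5]); Merging all regions: only the 4.5×18 cube is present, so the union is just that shape — 1 connected region. The outline is a single polygon with 4 vertices. Extrusion per mm of travel: 0.6 × 0.12 / (π × 0.875²) = 0.029934. Accumulating E over each segment gives final E = 1.3470.

G0 X0.00 Y0.00 Z3.12
G1 X4.50 Y0.00 E0.1347
G1 X4.50 Y18.00 E0.6735
G1 X0.00 Y18.00 E0.8082
G1 X0.00 Y0.00 E1.3470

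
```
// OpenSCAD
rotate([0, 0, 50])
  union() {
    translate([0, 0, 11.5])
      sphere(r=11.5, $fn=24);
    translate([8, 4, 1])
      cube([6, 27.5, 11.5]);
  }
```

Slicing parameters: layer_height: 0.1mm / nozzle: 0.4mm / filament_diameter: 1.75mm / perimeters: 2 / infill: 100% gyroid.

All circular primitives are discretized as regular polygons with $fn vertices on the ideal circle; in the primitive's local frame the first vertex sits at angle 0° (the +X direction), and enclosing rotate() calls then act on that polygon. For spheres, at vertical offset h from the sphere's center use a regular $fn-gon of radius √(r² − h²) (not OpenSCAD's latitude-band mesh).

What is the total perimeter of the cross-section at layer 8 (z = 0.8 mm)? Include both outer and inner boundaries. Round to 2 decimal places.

26.40 mm

At z = 0.8 mm: the r=11.5 sphere slices to a regular 24-gon of circumradius 4.214 (√(r²−h²) with h=10.7 from center) (perimeter = 2·24·4.214·sin(180°/24) = 26.40 mm); the cube at (8, 4) is absent (z outside [1, 12.5]); Merging all regions: only the r=11.5 sphere is present, so the union is just that shape — boundary = 26.40 mm; (rotated 50° about Z; rotation is an isometry so areas/perimeters/island counts are preserved). Overall, the cross-section is a single solid region. Total boundary length (outer) = 26.40 mm.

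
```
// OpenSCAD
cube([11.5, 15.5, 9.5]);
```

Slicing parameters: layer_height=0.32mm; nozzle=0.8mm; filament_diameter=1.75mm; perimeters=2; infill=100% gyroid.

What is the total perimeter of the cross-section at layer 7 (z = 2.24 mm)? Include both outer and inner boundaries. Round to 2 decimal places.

54.00 mm

At z = 2.24 mm: the 11.5×15.5 cube contributes its full rectangle (perimeter 54.00 mm). Overall, the cross-section is a single solid region. Total boundary length (outer) = 54.00 mm.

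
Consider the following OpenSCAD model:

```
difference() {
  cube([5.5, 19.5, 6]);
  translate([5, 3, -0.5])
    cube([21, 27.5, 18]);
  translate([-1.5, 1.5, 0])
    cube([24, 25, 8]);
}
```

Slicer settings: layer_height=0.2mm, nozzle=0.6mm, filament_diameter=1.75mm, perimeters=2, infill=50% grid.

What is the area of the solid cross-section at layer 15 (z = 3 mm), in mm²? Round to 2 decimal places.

8.25 mm²

At z = 3 mm: the cube is present — its section is the full 5.5×19.5 rectangle (area 107.25 mm²); the cube at (5, 3) (footprint 21×27.5) is included at this height (area 577.50 mm²); the 24×25 cube at (-1.5, 1.5) contributes its full rectangle (area 600.00 mm²); After the difference (first − rest): starting from the 5.5×19.5 cube (107.25 mm²), the 21×27.5 cube at (5, 3) partially overlaps it — only the 8.25 mm² overlap (of its 577.50 mm²) is removed, clipping the outline; the 24×25 cube at (-1.5, 1.5) partially overlaps it — only the 90.75 mm² overlap (of its 600.00 mm²) is removed, clipping the outline — area = 8.25 mm². Overall, the cross-section is a single solid region. Net area = 8.25 mm².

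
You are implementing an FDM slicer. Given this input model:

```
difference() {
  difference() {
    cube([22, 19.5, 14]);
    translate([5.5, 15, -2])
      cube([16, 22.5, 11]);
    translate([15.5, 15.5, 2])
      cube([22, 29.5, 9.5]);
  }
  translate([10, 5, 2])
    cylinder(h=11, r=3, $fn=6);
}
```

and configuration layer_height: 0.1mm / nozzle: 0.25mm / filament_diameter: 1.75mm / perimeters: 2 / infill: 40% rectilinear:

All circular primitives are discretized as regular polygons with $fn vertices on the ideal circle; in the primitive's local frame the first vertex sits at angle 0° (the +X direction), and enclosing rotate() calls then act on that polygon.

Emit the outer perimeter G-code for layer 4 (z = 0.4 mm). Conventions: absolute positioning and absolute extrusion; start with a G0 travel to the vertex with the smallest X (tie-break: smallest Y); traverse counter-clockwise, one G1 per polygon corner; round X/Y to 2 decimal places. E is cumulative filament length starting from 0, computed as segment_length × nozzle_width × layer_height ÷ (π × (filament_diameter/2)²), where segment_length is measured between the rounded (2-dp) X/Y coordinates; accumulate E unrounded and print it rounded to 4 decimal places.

At z = 0.4 mm: the cube is present — its section is the full 22×19.5 rectangle; the cube at (5.5, 15) (footprint 16×22.5) is included at this height; the cube at (15.5, 15.5) does not reach this height (z outside [2, 11.5]); Taking the first minus the rest: starting from the 22×19.5 cube, the 16×22.5 cube at (5.5, 15) partially overlaps it — only the 72.00 mm² overlap (of its 360.00 mm²) is removed, clipping the outline — 1 connected region; the cylinder at (10, 5) is absent (z outside [2, 13]); Taking the first minus the rest: none of the subtracted shapes is present at this height, so the result so far is unchanged — 1 connected region. The outline is a single polygon with 8 vertices. Extrusion per mm of travel: 0.25 × 0.1 / (π × 0.875²) = 0.010394. Accumulating E over each segment gives final E = 0.9562.

G0 X0.00 Y0.00 Z0.40
G1 X22.00 Y0.00 E0.2287
G1 X22.00 Y19.50 E0.4313
G1 X21.50 Y19.50 E0.4365
G1 X21.50 Y15.00 E0.4833
G1 X5.50 Y15.00 E0.6496
G1 X5.50 Y19.50 E0.6964
G1 X0.00 Y19.50 E0.7535
G1 X0.00 Y0.00 E0.9562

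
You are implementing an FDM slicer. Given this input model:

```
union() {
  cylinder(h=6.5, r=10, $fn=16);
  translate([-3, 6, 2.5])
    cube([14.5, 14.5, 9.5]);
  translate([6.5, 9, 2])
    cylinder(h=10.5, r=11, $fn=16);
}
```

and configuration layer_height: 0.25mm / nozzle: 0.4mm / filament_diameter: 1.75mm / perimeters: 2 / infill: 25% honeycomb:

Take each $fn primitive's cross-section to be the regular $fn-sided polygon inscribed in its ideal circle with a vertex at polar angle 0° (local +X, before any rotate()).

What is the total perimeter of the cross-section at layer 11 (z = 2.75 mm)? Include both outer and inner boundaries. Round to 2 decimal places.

94.91 mm

At z = 2.75 mm: the cylinder: section is a regular 16-gon, circumradius r=10 (perimeter = 2·16·10.000·sin(180°/16) = 62.43 mm); the 14.5×14.5 cube at (-3, 6) contributes its full rectangle (perimeter 58.00 mm); the r=11 cylinder at (6.5, 9) contributes a regular 16-gon of circumradius 11 (perimeter = 2·16·11.000·sin(180°/16) = 68.67 mm); Taking the union: the regions partially overlap (shared area 302.23 mm²), so the edge portions inside another operand are dropped and the merged outline is re-measured after clipping — boundary = 94.91 mm. Overall, the cross-section is a single solid region. Total boundary length (outer) = 94.91 mm.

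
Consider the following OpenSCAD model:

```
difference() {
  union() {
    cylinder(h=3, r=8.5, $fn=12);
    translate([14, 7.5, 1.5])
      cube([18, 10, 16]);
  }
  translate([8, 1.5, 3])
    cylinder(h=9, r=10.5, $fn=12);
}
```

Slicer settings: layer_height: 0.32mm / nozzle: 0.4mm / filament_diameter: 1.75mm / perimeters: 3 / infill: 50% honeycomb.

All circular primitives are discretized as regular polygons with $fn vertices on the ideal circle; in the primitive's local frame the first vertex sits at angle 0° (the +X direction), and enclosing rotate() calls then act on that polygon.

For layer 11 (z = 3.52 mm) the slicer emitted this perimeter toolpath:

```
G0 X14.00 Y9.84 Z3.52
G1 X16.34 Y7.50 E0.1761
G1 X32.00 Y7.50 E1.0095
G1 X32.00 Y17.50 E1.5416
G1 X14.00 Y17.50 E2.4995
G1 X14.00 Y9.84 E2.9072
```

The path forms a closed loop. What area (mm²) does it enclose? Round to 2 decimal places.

Apply the shoelace formula to the sequence of (X, Y) vertices; enclosed area = 177.26 mm².

177.26 mm²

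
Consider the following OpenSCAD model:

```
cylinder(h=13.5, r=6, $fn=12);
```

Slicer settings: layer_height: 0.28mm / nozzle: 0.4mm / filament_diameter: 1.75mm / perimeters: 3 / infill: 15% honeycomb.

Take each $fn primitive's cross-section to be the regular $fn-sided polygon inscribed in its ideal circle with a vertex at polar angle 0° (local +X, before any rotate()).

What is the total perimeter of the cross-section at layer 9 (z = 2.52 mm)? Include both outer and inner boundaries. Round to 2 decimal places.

37.27 mm

At z = 2.52 mm: the r=6 cylinder contributes a regular 12-gon of circumradius 6 (perimeter = 2·12·6.000·sin(180°/12) = 37.27 mm). Overall, the cross-section is a single solid region. Total boundary length (outer) = 37.27 mm.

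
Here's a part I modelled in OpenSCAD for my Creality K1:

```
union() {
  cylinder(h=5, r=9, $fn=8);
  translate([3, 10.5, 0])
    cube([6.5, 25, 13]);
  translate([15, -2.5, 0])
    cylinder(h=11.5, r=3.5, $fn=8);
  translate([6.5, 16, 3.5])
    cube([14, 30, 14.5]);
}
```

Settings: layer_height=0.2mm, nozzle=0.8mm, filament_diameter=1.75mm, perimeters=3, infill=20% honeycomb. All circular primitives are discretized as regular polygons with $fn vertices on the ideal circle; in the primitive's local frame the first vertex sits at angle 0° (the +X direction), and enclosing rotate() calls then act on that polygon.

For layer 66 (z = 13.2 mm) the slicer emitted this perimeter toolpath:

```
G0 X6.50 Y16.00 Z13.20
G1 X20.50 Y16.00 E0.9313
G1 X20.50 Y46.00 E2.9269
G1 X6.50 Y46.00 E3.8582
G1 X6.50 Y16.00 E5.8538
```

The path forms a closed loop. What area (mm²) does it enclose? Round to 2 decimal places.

420.00 mm²

Apply the shoelace formula to the sequence of (X, Y) vertices; enclosed area = 420.00 mm².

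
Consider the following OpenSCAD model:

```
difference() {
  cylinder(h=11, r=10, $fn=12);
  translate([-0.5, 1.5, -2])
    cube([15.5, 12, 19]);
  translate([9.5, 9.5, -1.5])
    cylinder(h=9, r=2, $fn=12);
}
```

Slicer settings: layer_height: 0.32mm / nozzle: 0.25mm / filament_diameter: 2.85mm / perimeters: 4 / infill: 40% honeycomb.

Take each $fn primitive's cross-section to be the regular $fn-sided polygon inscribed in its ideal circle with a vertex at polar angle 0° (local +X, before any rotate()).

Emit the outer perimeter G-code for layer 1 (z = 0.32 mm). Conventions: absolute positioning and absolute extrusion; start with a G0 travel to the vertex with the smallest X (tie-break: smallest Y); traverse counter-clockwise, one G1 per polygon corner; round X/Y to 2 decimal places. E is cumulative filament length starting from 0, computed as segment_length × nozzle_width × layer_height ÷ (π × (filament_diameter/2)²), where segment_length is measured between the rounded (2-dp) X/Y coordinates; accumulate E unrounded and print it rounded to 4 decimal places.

At z = 0.32 mm: the r=10 cylinder contributes a regular 12-gon of circumradius 10; the cube at (-0.5, 1.5) (footprint 15.5×12) is included at this height; the cylinder at (9.5, 9.5): section is a regular 12-gon, circumradius r=2; Subtracting the remaining from the first: starting from the r=10 cylinder, the 15.5×12 cube at (-0.5, 1.5) partially overlaps it — only the 64.52 mm² overlap (of its 186.00 mm²) is removed, clipping the outline; the r=2 cylinder at (9.5, 9.5) misses the remaining region (no effect) — 1 connected region. The outline is a single polygon with 12 vertices. Extrusion per mm of travel: 0.25 × 0.32 / (π × 1.425²) = 0.012540. Accumulating E over each segment gives final E = 0.8288.

G0 X-10.00 Y0.00 Z0.32
G1 X-8.66 Y-5.00 E0.0649
G1 X-5.00 Y-8.66 E0.1298
G1 X0.00 Y-10.00 E0.1947
G1 X5.00 Y-8.66 E0.2597
G1 X8.66 Y-5.00 E0.3246
G1 X10.00 Y0.00 E0.3895
G1 X9.60 Y1.50 E0.4089
G1 X-0.50 Y1.50 E0.5356
G1 X-0.50 Y9.87 E0.6406
G1 X-5.00 Y8.66 E0.6990
G1 X-8.66 Y5.00 E0.7639
G1 X-10.00 Y0.00 E0.8288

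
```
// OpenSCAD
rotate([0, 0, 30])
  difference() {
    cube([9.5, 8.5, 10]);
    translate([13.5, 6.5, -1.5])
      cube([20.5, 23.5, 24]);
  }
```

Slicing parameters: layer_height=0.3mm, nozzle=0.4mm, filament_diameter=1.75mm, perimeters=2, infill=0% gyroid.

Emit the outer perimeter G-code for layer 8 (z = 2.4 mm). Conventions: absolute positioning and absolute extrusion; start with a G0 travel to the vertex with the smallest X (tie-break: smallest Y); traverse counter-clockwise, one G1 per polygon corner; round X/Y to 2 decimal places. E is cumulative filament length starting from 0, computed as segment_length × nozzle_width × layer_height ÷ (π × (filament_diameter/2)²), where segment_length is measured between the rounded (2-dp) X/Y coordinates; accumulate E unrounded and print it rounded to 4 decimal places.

G0 X-4.25 Y7.36 Z2.40
G1 X0.00 Y0.00 E0.4240
G1 X8.23 Y4.75 E0.8981
G1 X3.98 Y12.11 E1.3221
G1 X-4.25 Y7.36 E1.7962

At z = 2.4 mm: the cube is present — its section is the full 9.5×8.5 rectangle; the cube at (13.5, 6.5) (footprint 20.5×23.5) is included at this height; Taking the first minus the rest: starting from the 9.5×8.5 cube, the 20.5×23.5 cube at (13.5, 6.5) misses the remaining region (no effect) — 1 connected region; (rotated 30° about Z; rotation is an isometry so areas/perimeters/island counts are preserved). The outline is a single polygon with 4 vertices. Extrusion per mm of travel: 0.4 × 0.3 / (π × 0.875²) = 0.049890. Accumulating E over each segment gives final E = 1.7962.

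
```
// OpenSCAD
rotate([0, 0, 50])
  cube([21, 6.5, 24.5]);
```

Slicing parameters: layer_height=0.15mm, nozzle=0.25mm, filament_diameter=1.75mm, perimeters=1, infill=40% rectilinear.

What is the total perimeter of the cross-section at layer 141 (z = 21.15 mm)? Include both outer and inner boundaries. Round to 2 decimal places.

55.00 mm

At z = 21.15 mm: the 21×6.5 cube contributes its full rectangle (perimeter 55.00 mm); (whole slice rotated 50° about Z — lengths, areas and connectivity unchanged). Overall, the cross-section is a single solid region. Total boundary length (outer) = 55.00 mm.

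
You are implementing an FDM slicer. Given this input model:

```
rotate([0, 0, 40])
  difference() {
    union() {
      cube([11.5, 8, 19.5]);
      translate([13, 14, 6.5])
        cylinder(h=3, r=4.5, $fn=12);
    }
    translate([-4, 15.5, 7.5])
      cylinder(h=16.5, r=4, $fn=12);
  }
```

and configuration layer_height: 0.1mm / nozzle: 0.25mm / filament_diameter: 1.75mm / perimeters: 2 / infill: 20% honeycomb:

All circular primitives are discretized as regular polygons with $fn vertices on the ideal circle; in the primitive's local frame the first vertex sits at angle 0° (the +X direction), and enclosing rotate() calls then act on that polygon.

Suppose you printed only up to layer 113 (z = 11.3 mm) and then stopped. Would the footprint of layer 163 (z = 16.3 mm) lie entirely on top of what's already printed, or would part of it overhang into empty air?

Compare the two slices. At z = 11.3: the cube is present — its section is the full 11.5×8 rectangle (area 92.00 mm²); the cylinder at (13, 14) is not intersected at this z (z outside [6.5, 9.5]); Merging all regions: only the 11.5×8 cube is present, so the union is just that shape — area = 92.00 mm²; the cylinder at (-4, 15.5): section is a regular 12-gon, circumradius r=4 (area = (12/2)·4.000²·sin(360°/12) = 48.00 mm²); Taking the first minus the rest: starting from the result so far (92.00 mm²), the r=4 cylinder at (-4, 15.5) misses the remaining region (no effect) — area = 92.00 mm²; (whole slice rotated 40° about Z — lengths, areas and connectivity unchanged). At z = 16.3: the cube (footprint 11.5×8) is included at this height (area 92.00 mm²); the cylinder at (13, 14) does not reach this height (z outside [6.5, 9.5]); Merging all regions: only the 11.5×8 cube is present, so the union is just that shape — area = 92.00 mm²; the cylinder at (-4, 15.5): section is a regular 12-gon, circumradius r=4 (area = (12/2)·4.000²·sin(360°/12) = 48.00 mm²); After the difference (first − rest): starting from the result so far (92.00 mm²), the r=4 cylinder at (-4, 15.5) misses the remaining region (no effect) — area = 92.00 mm²; (rotated 40° about Z; rotation is an isometry so areas/perimeters/island counts are preserved). Checking containment: the cross-section at z = 16.3 is a subset of the cross-section at z = 11.3.

entirely on top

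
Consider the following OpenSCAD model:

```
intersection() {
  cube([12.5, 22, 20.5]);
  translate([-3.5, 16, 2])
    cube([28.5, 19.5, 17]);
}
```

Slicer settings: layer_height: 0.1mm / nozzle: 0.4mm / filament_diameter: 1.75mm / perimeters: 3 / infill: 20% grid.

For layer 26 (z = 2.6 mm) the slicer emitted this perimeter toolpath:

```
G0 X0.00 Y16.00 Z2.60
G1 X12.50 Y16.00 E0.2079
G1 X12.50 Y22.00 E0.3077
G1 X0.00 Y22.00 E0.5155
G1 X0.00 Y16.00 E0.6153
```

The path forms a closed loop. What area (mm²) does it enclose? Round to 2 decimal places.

Apply the shoelace formula to the sequence of (X, Y) vertices; enclosed area = 75.00 mm².

75.00 mm²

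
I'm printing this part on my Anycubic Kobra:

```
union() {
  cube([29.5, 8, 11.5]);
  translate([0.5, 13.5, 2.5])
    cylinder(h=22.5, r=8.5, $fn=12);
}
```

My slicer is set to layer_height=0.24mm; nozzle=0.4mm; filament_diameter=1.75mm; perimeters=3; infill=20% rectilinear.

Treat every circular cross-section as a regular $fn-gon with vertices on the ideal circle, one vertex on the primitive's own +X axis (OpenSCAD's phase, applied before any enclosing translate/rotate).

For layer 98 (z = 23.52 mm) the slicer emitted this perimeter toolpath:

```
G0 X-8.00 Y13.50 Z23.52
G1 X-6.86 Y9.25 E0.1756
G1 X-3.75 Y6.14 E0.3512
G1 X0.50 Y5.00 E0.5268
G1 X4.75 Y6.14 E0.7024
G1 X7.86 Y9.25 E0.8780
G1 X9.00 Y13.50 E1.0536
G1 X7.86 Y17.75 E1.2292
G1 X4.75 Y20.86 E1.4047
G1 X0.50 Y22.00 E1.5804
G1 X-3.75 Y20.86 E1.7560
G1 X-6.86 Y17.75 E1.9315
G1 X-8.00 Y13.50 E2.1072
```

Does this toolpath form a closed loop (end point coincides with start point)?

Start point (G0): (-8.00, 13.50). End point (last G1): the path returns to the start — closed.

yes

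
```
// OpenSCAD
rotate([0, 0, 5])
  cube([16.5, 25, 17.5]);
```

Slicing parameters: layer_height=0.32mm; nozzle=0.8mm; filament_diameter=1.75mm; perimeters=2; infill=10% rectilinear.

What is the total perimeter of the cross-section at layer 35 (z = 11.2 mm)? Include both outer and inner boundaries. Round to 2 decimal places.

At z = 11.2 mm: the cube (footprint 16.5×25) is included at this height (perimeter 83.00 mm); (rotated 5° about Z; rotation is an isometry so areas/perimeters/island counts are preserved). Overall, the cross-section is a single solid region. Total boundary length (outer) = 83.00 mm.

83.00 mm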